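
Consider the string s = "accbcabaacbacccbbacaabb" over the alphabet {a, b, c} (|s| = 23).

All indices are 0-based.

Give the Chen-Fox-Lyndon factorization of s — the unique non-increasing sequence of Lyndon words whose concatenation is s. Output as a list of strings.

emit factor 1: 'accbc' (i=0, period=5)
emit factor 2: 'ab' (i=5, period=2)
emit factor 3: 'aacbacccbbac' (i=7, period=12)
emit factor 4: 'aabb' (i=19, period=4)

["accbc", "ab", "aacbacccbbac", "aabb"]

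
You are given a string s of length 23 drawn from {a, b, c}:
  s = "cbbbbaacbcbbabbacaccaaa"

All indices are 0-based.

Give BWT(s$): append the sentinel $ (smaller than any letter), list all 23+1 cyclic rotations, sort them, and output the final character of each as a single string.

aaacbbbacbbbbcabcccab$aa

rank  rotation                  last
    0  $cbbbbaacbcbbabbacaccaaa  a
    1  a$cbbbbaacbcbbabbacaccaa  a
    2  aa$cbbbbaacbcbbabbacacca  a
    3  aaa$cbbbbaacbcbbabbacacc  c
    4  aacbcbbabbacaccaaa$cbbbb  b
    5  abbacaccaaa$cbbbbaacbcbb  b
    6  acaccaaa$cbbbbaacbcbbabb  b
    7  acbcbbabbacaccaaa$cbbbba  a
    8  accaaa$cbbbbaacbcbbabbac  c
    9  baacbcbbabbacaccaaa$cbbb  b
   10  babbacaccaaa$cbbbbaacbcb  b
   11  bacaccaaa$cbbbbaacbcbbab  b
   12  bbaacbcbbabbacaccaaa$cbb  b
   13  bbabbacaccaaa$cbbbbaacbc  c
   14  bbacaccaaa$cbbbbaacbcbba  a
   15  bbbaacbcbbabbacaccaaa$cb  b
   16  bbbbaacbcbbabbacaccaaa$c  c
   17  bcbbabbacaccaaa$cbbbbaac  c
   18  caaa$cbbbbaacbcbbabbacac  c
   19  caccaaa$cbbbbaacbcbbabba  a
   20  cbbabbacaccaaa$cbbbbaacb  b
   21  cbbbbaacbcbbabbacaccaaa$  $
   22  cbcbbabbacaccaaa$cbbbbaa  a
   23  ccaaa$cbbbbaacbcbbabbaca  a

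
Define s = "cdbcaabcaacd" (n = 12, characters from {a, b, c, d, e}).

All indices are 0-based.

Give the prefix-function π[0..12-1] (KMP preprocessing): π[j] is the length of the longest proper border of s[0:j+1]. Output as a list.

[0, 0, 0, 1, 0, 0, 0, 1, 0, 0, 1, 2]

π[0] = 0
j=1 s[j]='d': π[1]=0 (border '')
j=2 s[j]='b': π[2]=0 (border '')
j=3 s[j]='c': π[3]=1 (border 'c')
j=4 s[j]='a': k: 1→0; π[4]=0 (border '')
j=5 s[j]='a': π[5]=0 (border '')
j=6 s[j]='b': π[6]=0 (border '')
j=7 s[j]='c': π[7]=1 (border 'c')
j=8 s[j]='a': k: 1→0; π[8]=0 (border '')
j=9 s[j]='a': π[9]=0 (border '')
j=10 s[j]='c': π[10]=1 (border 'c')
j=11 s[j]='d': π[11]=2 (border 'cd')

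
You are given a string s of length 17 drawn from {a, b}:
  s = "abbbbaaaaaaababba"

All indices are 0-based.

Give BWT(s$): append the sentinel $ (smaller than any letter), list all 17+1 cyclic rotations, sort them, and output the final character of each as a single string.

rank  rotation            last
    0  $abbbbaaaaaaababba  a
    1  a$abbbbaaaaaaababb  b
    2  aaaaaaababba$abbbb  b
    3  aaaaaababba$abbbba  a
    4  aaaaababba$abbbbaa  a
    5  aaaababba$abbbbaaa  a
    6  aaababba$abbbbaaaa  a
    7  aababba$abbbbaaaaa  a
    8  ababba$abbbbaaaaaa  a
    9  abba$abbbbaaaaaaab  b
   10  abbbbaaaaaaababba$  $
   11  ba$abbbbaaaaaaabab  b
   12  baaaaaaababba$abbb  b
   13  babba$abbbbaaaaaaa  a
   14  bba$abbbbaaaaaaaba  a
   15  bbaaaaaaababba$abb  b
   16  bbbaaaaaaababba$ab  b
   17  bbbbaaaaaaababba$a  a

abbaaaaaab$bbaabba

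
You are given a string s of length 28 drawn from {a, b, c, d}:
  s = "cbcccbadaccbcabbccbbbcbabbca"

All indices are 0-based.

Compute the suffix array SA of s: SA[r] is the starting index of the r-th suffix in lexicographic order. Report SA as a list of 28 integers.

[27, 23, 13, 8, 6, 22, 5, 18, 24, 19, 14, 25, 11, 20, 15, 1, 26, 12, 21, 4, 17, 10, 0, 3, 16, 9, 2, 7]

rank→(start, suffix):
  0 → (27, 'a')
  1 → (23, 'abbca')
  2 → (13, 'abbccbbbcbabbca')
  3 → (8, 'accbcabbccbbbcbabbca')
  4 → (6, 'adaccbcabbccbbbcbabbca')
  5 → (22, 'babbca')
  6 → (5, 'badaccbcabbccbbbcbabbca')
  7 → (18, 'bbbcbabbca')
  8 → (24, 'bbca')
  9 → (19, 'bbcbabbca')
  10 → (14, 'bbccbbbcbabbca')
  11 → (25, 'bca')
  12 → (11, 'bcabbccbbbcbabbca')
  13 → (20, 'bcbabbca')
  14 → (15, 'bccbbbcbabbca')
  15 → (1, 'bcccbadaccbcabbccbbbcbabbca')
  16 → (26, 'ca')
  17 → (12, 'cabbccbbbcbabbca')
  18 → (21, 'cbabbca')
  19 → (4, 'cbadaccbcabbccbbbcbabbca')
  20 → (17, 'cbbbcbabbca')
  21 → (10, 'cbcabbccbbbcbabbca')
  22 → (0, 'cbcccbadaccbcabbccbbbcbabbca')
  23 → (3, 'ccbadaccbcabbccbbbcbabbca')
  24 → (16, 'ccbbbcbabbca')
  25 → (9, 'ccbcabbccbbbcbabbca')
  26 → (2, 'cccbadaccbcabbccbbbcbabbca')
  27 → (7, 'daccbcabbccbbbcbabbca')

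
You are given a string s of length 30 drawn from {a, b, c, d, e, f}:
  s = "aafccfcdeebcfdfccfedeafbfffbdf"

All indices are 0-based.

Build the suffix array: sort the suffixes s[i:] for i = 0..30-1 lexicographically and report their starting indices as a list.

[0, 21, 1, 10, 27, 23, 3, 15, 6, 4, 11, 16, 19, 7, 28, 13, 20, 9, 18, 8, 29, 26, 22, 2, 14, 5, 12, 17, 25, 24]

rank | idx | suffix
   0 |   0 | aafccfcdeebcfdfccfedeafbfffbdf
   1 |  21 | afbfffbdf
   2 |   1 | afccfcdeebcfdfccfedeafbfffbdf
   3 |  10 | bcfdfccfedeafbfffbdf
   4 |  27 | bdf
   5 |  23 | bfffbdf
   6 |   3 | ccfcdeebcfdfccfedeafbfffbdf
   7 |  15 | ccfedeafbfffbdf
   8 |   6 | cdeebcfdfccfedeafbfffbdf
   9 |   4 | cfcdeebcfdfccfedeafbfffbdf
  10 |  11 | cfdfccfedeafbfffbdf
  11 |  16 | cfedeafbfffbdf
  12 |  19 | deafbfffbdf
  13 |   7 | deebcfdfccfedeafbfffbdf
  14 |  28 | df
  15 |  13 | dfccfedeafbfffbdf
  16 |  20 | eafbfffbdf
  17 |   9 | ebcfdfccfedeafbfffbdf
  18 |  18 | edeafbfffbdf
  19 |   8 | eebcfdfccfedeafbfffbdf
  20 |  29 | f
  21 |  26 | fbdf
  22 |  22 | fbfffbdf
  23 |   2 | fccfcdeebcfdfccfedeafbfffbdf
  24 |  14 | fccfedeafbfffbdf
  25 |   5 | fcdeebcfdfccfedeafbfffbdf
  26 |  12 | fdfccfedeafbfffbdf
  27 |  17 | fedeafbfffbdf
  28 |  25 | ffbdf
  29 |  24 | fffbdf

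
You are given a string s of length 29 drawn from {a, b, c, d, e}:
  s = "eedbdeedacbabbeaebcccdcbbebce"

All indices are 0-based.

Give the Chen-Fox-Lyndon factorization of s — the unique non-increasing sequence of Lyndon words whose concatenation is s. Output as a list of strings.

emit factor 1: 'e' (i=0, period=1)
emit factor 2: 'e' (i=1, period=1)
emit factor 3: 'd' (i=2, period=1)
emit factor 4: 'bdeed' (i=3, period=5)
emit factor 5: 'acb' (i=8, period=3)
emit factor 6: 'abbeaebcccdcbbebce' (i=11, period=18)

["e", "e", "d", "bdeed", "acb", "abbeaebcccdcbbebce"]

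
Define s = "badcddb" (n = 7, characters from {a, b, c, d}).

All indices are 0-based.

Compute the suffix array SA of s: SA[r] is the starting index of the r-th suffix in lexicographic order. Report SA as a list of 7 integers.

[1, 6, 0, 3, 5, 2, 4]

sorted suffixes:
  #0 SA[0]=1  'adcddb'
  #1 SA[1]=6  'b'
  #2 SA[2]=0  'badcddb'
  #3 SA[3]=3  'cddb'
  #4 SA[4]=5  'db'
  #5 SA[5]=2  'dcddb'
  #6 SA[6]=4  'ddb'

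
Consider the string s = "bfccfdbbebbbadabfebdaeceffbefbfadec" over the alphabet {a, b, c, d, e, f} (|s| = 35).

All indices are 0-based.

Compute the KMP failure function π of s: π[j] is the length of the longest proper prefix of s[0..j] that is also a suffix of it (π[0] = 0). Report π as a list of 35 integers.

π[0] = 0
j=1 s[j]='f': π[1]=0 (border '')
j=2 s[j]='c': π[2]=0 (border '')
j=3 s[j]='c': π[3]=0 (border '')
j=4 s[j]='f': π[4]=0 (border '')
j=5 s[j]='d': π[5]=0 (border '')
j=6 s[j]='b': π[6]=1 (border 'b')
j=7 s[j]='b': k: 1→0; π[7]=1 (border 'b')
j=8 s[j]='e': k: 1→0; π[8]=0 (border '')
j=9 s[j]='b': π[9]=1 (border 'b')
j=10 s[j]='b': k: 1→0; π[10]=1 (border 'b')
j=11 s[j]='b': k: 1→0; π[11]=1 (border 'b')
j=12 s[j]='a': k: 1→0; π[12]=0 (border '')
j=13 s[j]='d': π[13]=0 (border '')
j=14 s[j]='a': π[14]=0 (border '')
j=15 s[j]='b': π[15]=1 (border 'b')
j=16 s[j]='f': π[16]=2 (border 'bf')
j=17 s[j]='e': k: 2→0; π[17]=0 (border '')
j=18 s[j]='b': π[18]=1 (border 'b')
j=19 s[j]='d': k: 1→0; π[19]=0 (border '')
j=20 s[j]='a': π[20]=0 (border '')
j=21 s[j]='e': π[21]=0 (border '')
j=22 s[j]='c': π[22]=0 (border '')
j=23 s[j]='e': π[23]=0 (border '')
j=24 s[j]='f': π[24]=0 (border '')
j=25 s[j]='f': π[25]=0 (border '')
j=26 s[j]='b': π[26]=1 (border 'b')
j=27 s[j]='e': k: 1→0; π[27]=0 (border '')
j=28 s[j]='f': π[28]=0 (border '')
j=29 s[j]='b': π[29]=1 (border 'b')
j=30 s[j]='f': π[30]=2 (border 'bf')
j=31 s[j]='a': k: 2→0; π[31]=0 (border '')
j=32 s[j]='d': π[32]=0 (border '')
j=33 s[j]='e': π[33]=0 (border '')
j=34 s[j]='c': π[34]=0 (border '')

[0, 0, 0, 0, 0, 0, 1, 1, 0, 1, 1, 1, 0, 0, 0, 1, 2, 0, 1, 0, 0, 0, 0, 0, 0, 0, 1, 0, 0, 1, 2, 0, 0, 0, 0]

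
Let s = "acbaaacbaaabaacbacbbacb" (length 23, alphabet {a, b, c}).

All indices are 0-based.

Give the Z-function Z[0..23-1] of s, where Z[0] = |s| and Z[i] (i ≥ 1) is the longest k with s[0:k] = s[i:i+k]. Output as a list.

[23, 0, 0, 1, 1, 6, 0, 0, 1, 1, 1, 0, 1, 4, 0, 0, 3, 0, 0, 0, 3, 0, 0]

Z[0]=23
i=1: outside box; Z[1]=0
i=2: outside box; Z[2]=0
i=3: outside box; Z[3]=1 scan→box=[3,4)
i=4: outside box; Z[4]=1 scan→box=[4,5)
i=5: outside box; Z[5]=6 scan→box=[5,11)
i=6: min(r-i=5, Z[1]=0)=0; Z[6]=0
i=7: min(r-i=4, Z[2]=0)=0; Z[7]=0
i=8: min(r-i=3, Z[3]=1)=1; Z[8]=1
i=9: min(r-i=2, Z[4]=1)=1; Z[9]=1
i=10: min(r-i=1, Z[5]=6)=1; Z[10]=1
i=11: outside box; Z[11]=0
i=12: outside box; Z[12]=1 scan→box=[12,13)
i=13: outside box; Z[13]=4 scan→box=[13,17)
i=14: min(r-i=3, Z[1]=0)=0; Z[14]=0
i=15: min(r-i=2, Z[2]=0)=0; Z[15]=0
i=16: min(r-i=1, Z[3]=1)=1; Z[16]=3 scan→box=[16,19)
i=17: min(r-i=2, Z[1]=0)=0; Z[17]=0
i=18: min(r-i=1, Z[2]=0)=0; Z[18]=0
i=19: outside box; Z[19]=0
i=20: outside box; Z[20]=3 scan→box=[20,23)
i=21: min(r-i=2, Z[1]=0)=0; Z[21]=0
i=22: min(r-i=1, Z[2]=0)=0; Z[22]=0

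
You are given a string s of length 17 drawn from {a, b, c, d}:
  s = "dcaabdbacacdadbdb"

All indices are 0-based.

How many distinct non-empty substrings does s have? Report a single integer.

134

rank→(start, suffix):
  0 → (2, 'aabdbacacdadbdb')
  1 → (3, 'abdbacacdadbdb')
  2 → (7, 'acacdadbdb')
  3 → (9, 'acdadbdb')
  4 → (12, 'adbdb')
  5 → (16, 'b')
  6 → (6, 'bacacdadbdb')
  7 → (14, 'bdb')
  8 → (4, 'bdbacacdadbdb')
  9 → (1, 'caabdbacacdadbdb')
  10 → (8, 'cacdadbdb')
  11 → (10, 'cdadbdb')
  12 → (11, 'dadbdb')
  13 → (15, 'db')
  14 → (5, 'dbacacdadbdb')
  15 → (13, 'dbdb')
  16 → (0, 'dcaabdbacacdadbdb')

SA = [2, 3, 7, 9, 12, 16, 6, 14, 4, 1, 8, 10, 11, 15, 5, 13, 0]
[i] adj suffixes → lcp
  [1] 2/3 → 1 ('a')
  [2] 3/7 → 1 ('a')
  [3] 7/9 → 2 ('ac')
  [4] 9/12 → 1 ('a')
  [5] 12/16 → 0 ('')
  [6] 16/6 → 1 ('b')
  [7] 6/14 → 1 ('b')
  [8] 14/4 → 3 ('bdb')
  [9] 4/1 → 0 ('')
  [10] 1/8 → 2 ('ca')
  [11] 8/10 → 1 ('c')
  [12] 10/11 → 0 ('')
  [13] 11/15 → 1 ('d')
  [14] 15/5 → 2 ('db')
  [15] 5/13 → 2 ('db')
  [16] 13/0 → 1 ('d')

n(n+1)/2 = 17·18/2 = 153
Σ LCP = 0 + 1 + 1 + 2 + 1 + 0 + 1 + 1 + 3 + 0 + 2 + 1 + 0 + 1 + 2 + 2 + 1 = 19
distinct = 153 − 19 = 134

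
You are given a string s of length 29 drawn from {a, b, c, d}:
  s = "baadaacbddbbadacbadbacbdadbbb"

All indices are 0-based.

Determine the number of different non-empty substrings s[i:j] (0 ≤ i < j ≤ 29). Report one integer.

384

rank | idx | suffix
   0 |   4 | aacbddbbadacbadbacbdadbbb
   1 |   1 | aadaacbddbbadacbadbacbdadbbb
   2 |  14 | acbadbacbdadbbb
   3 |  20 | acbdadbbb
   4 |   5 | acbddbbadacbadbacbdadbbb
   5 |   2 | adaacbddbbadacbadbacbdadbbb
   6 |  12 | adacbadbacbdadbbb
   7 |  17 | adbacbdadbbb
   8 |  24 | adbbb
   9 |  28 | b
  10 |   0 | baadaacbddbbadacbadbacbdadbbb
  11 |  19 | bacbdadbbb
  12 |  11 | badacbadbacbdadbbb
  13 |  16 | badbacbdadbbb
  14 |  27 | bb
  15 |  10 | bbadacbadbacbdadbbb
  16 |  26 | bbb
  17 |  22 | bdadbbb
  18 |   7 | bddbbadacbadbacbdadbbb
  19 |  15 | cbadbacbdadbbb
  20 |  21 | cbdadbbb
  21 |   6 | cbddbbadacbadbacbdadbbb
  22 |   3 | daacbddbbadacbadbacbdadbbb
  23 |  13 | dacbadbacbdadbbb
  24 |  23 | dadbbb
  25 |  18 | dbacbdadbbb
  26 |   9 | dbbadacbadbacbdadbbb
  27 |  25 | dbbb
  28 |   8 | ddbbadacbadbacbdadbbb

SA = [4, 1, 14, 20, 5, 2, 12, 17, 24, 28, 0, 19, 11, 16, 27, 10, 26, 22, 7, 15, 21, 6, 3, 13, 23, 18, 9, 25, 8]
[i] adj suffixes → lcp
  [1] 4/1 → 2 ('aa')
  [2] 1/14 → 1 ('a')
  [3] 14/20 → 3 ('acb')
  [4] 20/5 → 4 ('acbd')
  [5] 5/2 → 1 ('a')
  [6] 2/12 → 3 ('ada')
  [7] 12/17 → 2 ('ad')
  [8] 17/24 → 3 ('adb')
  [9] 24/28 → 0 ('')
  [10] 28/0 → 1 ('b')
  [11] 0/19 → 2 ('ba')
  [12] 19/11 → 2 ('ba')
  [13] 11/16 → 3 ('bad')
  [14] 16/27 → 1 ('b')
  [15] 27/10 → 2 ('bb')
  [16] 10/26 → 2 ('bb')
  [17] 26/22 → 1 ('b')
  [18] 22/7 → 2 ('bd')
  [19] 7/15 → 0 ('')
  [20] 15/21 → 2 ('cb')
  [21] 21/6 → 3 ('cbd')
  [22] 6/3 → 0 ('')
  [23] 3/13 → 2 ('da')
  [24] 13/23 → 2 ('da')
  [25] 23/18 → 1 ('d')
  [26] 18/9 → 2 ('db')
  [27] 9/25 → 3 ('dbb')
  [28] 25/8 → 1 ('d')

n(n+1)/2 = 29·30/2 = 435
Σ LCP = 0 + 2 + 1 + 3 + 4 + 1 + 3 + 2 + 3 + 0 + 1 + 2 + 2 + 3 + 1 + 2 + 2 + 1 + 2 + 0 + 2 + 3 + 0 + 2 + 2 + 1 + 2 + 3 + 1 = 51
distinct = 435 − 51 = 384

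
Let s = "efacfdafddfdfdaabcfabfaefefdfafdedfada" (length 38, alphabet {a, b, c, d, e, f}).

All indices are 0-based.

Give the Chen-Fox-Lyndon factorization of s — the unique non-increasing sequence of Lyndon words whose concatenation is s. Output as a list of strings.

emit factor 1: 'ef' (i=0, period=2)
emit factor 2: 'acfdafddfdfd' (i=2, period=12)
emit factor 3: 'aabcfabfaefefdfafdedfad' (i=14, period=23)
emit factor 4: 'a' (i=37, period=1)

["ef", "acfdafddfdfd", "aabcfabfaefefdfafdedfad", "a"]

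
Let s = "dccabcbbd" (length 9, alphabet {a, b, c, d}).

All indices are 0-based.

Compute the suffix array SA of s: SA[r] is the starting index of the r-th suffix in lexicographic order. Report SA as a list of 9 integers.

[3, 6, 4, 7, 2, 5, 1, 8, 0]

rank→(start, suffix):
  0 → (3, 'abcbbd')
  1 → (6, 'bbd')
  2 → (4, 'bcbbd')
  3 → (7, 'bd')
  4 → (2, 'cabcbbd')
  5 → (5, 'cbbd')
  6 → (1, 'ccabcbbd')
  7 → (8, 'd')
  8 → (0, 'dccabcbbd')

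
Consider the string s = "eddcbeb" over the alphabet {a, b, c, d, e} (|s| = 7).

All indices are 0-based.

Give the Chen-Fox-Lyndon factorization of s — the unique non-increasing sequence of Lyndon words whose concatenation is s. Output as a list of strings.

emit factor 1: 'e' (i=0, period=1)
emit factor 2: 'd' (i=1, period=1)
emit factor 3: 'd' (i=2, period=1)
emit factor 4: 'c' (i=3, period=1)
emit factor 5: 'be' (i=4, period=2)
emit factor 6: 'b' (i=6, period=1)

["e", "d", "d", "c", "be", "b"]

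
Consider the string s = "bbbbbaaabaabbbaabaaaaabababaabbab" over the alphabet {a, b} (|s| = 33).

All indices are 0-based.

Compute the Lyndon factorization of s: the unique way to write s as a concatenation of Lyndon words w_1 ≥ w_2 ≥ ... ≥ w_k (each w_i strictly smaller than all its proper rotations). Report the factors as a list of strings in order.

["b", "b", "b", "b", "b", "aaabaabbbaab", "aaaaabababaabbab"]

emit factor 1: 'b' (i=0, period=1)
emit factor 2: 'b' (i=1, period=1)
emit factor 3: 'b' (i=2, period=1)
emit factor 4: 'b' (i=3, period=1)
emit factor 5: 'b' (i=4, period=1)
emit factor 6: 'aaabaabbbaab' (i=5, period=12)
emit factor 7: 'aaaaabababaabbab' (i=17, period=16)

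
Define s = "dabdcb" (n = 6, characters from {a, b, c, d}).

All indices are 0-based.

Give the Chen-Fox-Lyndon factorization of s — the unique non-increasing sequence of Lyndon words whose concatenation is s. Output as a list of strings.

["d", "abdcb"]

emit factor 1: 'd' (i=0, period=1)
emit factor 2: 'abdcb' (i=1, period=5)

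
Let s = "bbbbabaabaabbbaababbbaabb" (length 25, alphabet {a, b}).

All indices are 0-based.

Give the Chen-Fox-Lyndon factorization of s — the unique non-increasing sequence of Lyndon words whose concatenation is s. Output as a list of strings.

emit factor 1: 'b' (i=0, period=1)
emit factor 2: 'b' (i=1, period=1)
emit factor 3: 'b' (i=2, period=1)
emit factor 4: 'b' (i=3, period=1)
emit factor 5: 'ab' (i=4, period=2)
emit factor 6: 'aabaabbbaababbbaabb' (i=6, period=19)

["b", "b", "b", "b", "ab", "aabaabbbaababbbaabb"]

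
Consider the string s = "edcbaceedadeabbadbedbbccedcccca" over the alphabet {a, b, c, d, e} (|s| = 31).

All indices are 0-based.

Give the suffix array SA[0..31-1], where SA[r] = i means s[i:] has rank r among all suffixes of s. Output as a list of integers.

rank→(start, suffix):
  0 → (30, 'a')
  1 → (12, 'abbadbedbbccedcccca')
  2 → (4, 'aceedadeabbadbedbbccedcccca')
  3 → (15, 'adbedbbccedcccca')
  4 → (9, 'adeabbadbedbbccedcccca')
  5 → (3, 'baceedadeabbadbedbbccedcccca')
  6 → (14, 'badbedbbccedcccca')
  7 → (13, 'bbadbedbbccedcccca')
  8 → (20, 'bbccedcccca')
  9 → (21, 'bccedcccca')
  10 → (17, 'bedbbccedcccca')
  11 → (29, 'ca')
  12 → (2, 'cbaceedadeabbadbedbbccedcccca')
  13 → (28, 'cca')
  14 → (27, 'ccca')
  15 → (26, 'cccca')
  16 → (22, 'ccedcccca')
  17 → (23, 'cedcccca')
  18 → (5, 'ceedadeabbadbedbbccedcccca')
  19 → (8, 'dadeabbadbedbbccedcccca')
  20 → (19, 'dbbccedcccca')
  21 → (16, 'dbedbbccedcccca')
  22 → (1, 'dcbaceedadeabbadbedbbccedcccca')
  23 → (25, 'dcccca')
  24 → (10, 'deabbadbedbbccedcccca')
  25 → (11, 'eabbadbedbbccedcccca')
  26 → (7, 'edadeabbadbedbbccedcccca')
  27 → (18, 'edbbccedcccca')
  28 → (0, 'edcbaceedadeabbadbedbbccedcccca')
  29 → (24, 'edcccca')
  30 → (6, 'eedadeabbadbedbbccedcccca')

[30, 12, 4, 15, 9, 3, 14, 13, 20, 21, 17, 29, 2, 28, 27, 26, 22, 23, 5, 8, 19, 16, 1, 25, 10, 11, 7, 18, 0, 24, 6]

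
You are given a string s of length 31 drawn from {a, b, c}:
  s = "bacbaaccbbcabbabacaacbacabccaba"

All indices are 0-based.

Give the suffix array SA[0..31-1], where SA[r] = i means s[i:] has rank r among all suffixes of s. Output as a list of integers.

[30, 18, 4, 28, 14, 11, 24, 16, 22, 1, 19, 5, 29, 3, 13, 15, 21, 0, 12, 8, 9, 25, 17, 27, 10, 23, 2, 20, 7, 26, 6]

rank→(start, suffix):
  0 → (30, 'a')
  1 → (18, 'aacbacabccaba')
  2 → (4, 'aaccbbcabbabacaacbacabccaba')
  3 → (28, 'aba')
  4 → (14, 'abacaacbacabccaba')
  5 → (11, 'abbabacaacbacabccaba')
  6 → (24, 'abccaba')
  7 → (16, 'acaacbacabccaba')
  8 → (22, 'acabccaba')
  9 → (1, 'acbaaccbbcabbabacaacbacabccaba')
  10 → (19, 'acbacabccaba')
  11 → (5, 'accbbcabbabacaacbacabccaba')
  12 → (29, 'ba')
  13 → (3, 'baaccbbcabbabacaacbacabccaba')
  14 → (13, 'babacaacbacabccaba')
  15 → (15, 'bacaacbacabccaba')
  16 → (21, 'bacabccaba')
  17 → (0, 'bacbaaccbbcabbabacaacbacabccaba')
  18 → (12, 'bbabacaacbacabccaba')
  19 → (8, 'bbcabbabacaacbacabccaba')
  20 → (9, 'bcabbabacaacbacabccaba')
  21 → (25, 'bccaba')
  22 → (17, 'caacbacabccaba')
  23 → (27, 'caba')
  24 → (10, 'cabbabacaacbacabccaba')
  25 → (23, 'cabccaba')
  26 → (2, 'cbaaccbbcabbabacaacbacabccaba')
  27 → (20, 'cbacabccaba')
  28 → (7, 'cbbcabbabacaacbacabccaba')
  29 → (26, 'ccaba')
  30 → (6, 'ccbbcabbabacaacbacabccaba')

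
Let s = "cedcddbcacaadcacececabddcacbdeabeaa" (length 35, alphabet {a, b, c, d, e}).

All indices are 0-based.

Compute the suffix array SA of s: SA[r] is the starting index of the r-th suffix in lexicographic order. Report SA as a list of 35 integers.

[34, 33, 10, 20, 30, 8, 25, 14, 11, 6, 21, 27, 31, 9, 19, 7, 24, 13, 26, 3, 17, 15, 0, 5, 23, 12, 2, 4, 22, 28, 32, 29, 18, 16, 1]

sorted suffixes:
  #0 SA[0]=34  'a'
  #1 SA[1]=33  'aa'
  #2 SA[2]=10  'aadcacececabddcacbdeabeaa'
  #3 SA[3]=20  'abddcacbdeabeaa'
  #4 SA[4]=30  'abeaa'
  #5 SA[5]=8  'acaadcacececabddcacbdeabeaa'
  #6 SA[6]=25  'acbdeabeaa'
  #7 SA[7]=14  'acececabddcacbdeabeaa'
  #8 SA[8]=11  'adcacececabddcacbdeabeaa'
  #9 SA[9]=6  'bcacaadcacececabddcacbdeabeaa'
  #10 SA[10]=21  'bddcacbdeabeaa'
  #11 SA[11]=27  'bdeabeaa'
  #12 SA[12]=31  'beaa'
  #13 SA[13]=9  'caadcacececabddcacbdeabeaa'
  #14 SA[14]=19  'cabddcacbdeabeaa'
  #15 SA[15]=7  'cacaadcacececabddcacbdeabeaa'
  #16 SA[16]=24  'cacbdeabeaa'
  #17 SA[17]=13  'cacececabddcacbdeabeaa'
  #18 SA[18]=26  'cbdeabeaa'
  #19 SA[19]=3  'cddbcacaadcacececabddcacbdeabeaa'
  #20 SA[20]=17  'cecabddcacbdeabeaa'
  #21 SA[21]=15  'cececabddcacbdeabeaa'
  #22 SA[22]=0  'cedcddbcacaadcacececabddcacbdeabeaa'
  #23 SA[23]=5  'dbcacaadcacececabddcacbdeabeaa'
  #24 SA[24]=23  'dcacbdeabeaa'
  #25 SA[25]=12  'dcacececabddcacbdeabeaa'
  #26 SA[26]=2  'dcddbcacaadcacececabddcacbdeabeaa'
  #27 SA[27]=4  'ddbcacaadcacececabddcacbdeabeaa'
  #28 SA[28]=22  'ddcacbdeabeaa'
  #29 SA[29]=28  'deabeaa'
  #30 SA[30]=32  'eaa'
  #31 SA[31]=29  'eabeaa'
  #32 SA[32]=18  'ecabddcacbdeabeaa'
  #33 SA[33]=16  'ececabddcacbdeabeaa'
  #34 SA[34]=1  'edcddbcacaadcacececabddcacbdeabeaa'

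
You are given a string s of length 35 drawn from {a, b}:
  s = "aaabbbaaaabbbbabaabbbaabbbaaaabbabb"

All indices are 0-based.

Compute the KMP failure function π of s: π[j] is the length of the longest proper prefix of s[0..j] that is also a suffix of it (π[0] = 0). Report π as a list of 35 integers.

π[0] = 0
j=1 s[j]='a': π[1]=1 (border 'a')
j=2 s[j]='a': π[2]=2 (border 'aa')
j=3 s[j]='b': k: 2→1→0; π[3]=0 (border '')
j=4 s[j]='b': π[4]=0 (border '')
j=5 s[j]='b': π[5]=0 (border '')
j=6 s[j]='a': π[6]=1 (border 'a')
j=7 s[j]='a': π[7]=2 (border 'aa')
j=8 s[j]='a': π[8]=3 (border 'aaa')
j=9 s[j]='a': k: 3→2; π[9]=3 (border 'aaa')
j=10 s[j]='b': π[10]=4 (border 'aaab')
j=11 s[j]='b': π[11]=5 (border 'aaabb')
j=12 s[j]='b': π[12]=6 (border 'aaabbb')
j=13 s[j]='b': k: 6→0; π[13]=0 (border '')
j=14 s[j]='a': π[14]=1 (border 'a')
j=15 s[j]='b': k: 1→0; π[15]=0 (border '')
j=16 s[j]='a': π[16]=1 (border 'a')
j=17 s[j]='a': π[17]=2 (border 'aa')
j=18 s[j]='b': k: 2→1→0; π[18]=0 (border '')
j=19 s[j]='b': π[19]=0 (border '')
j=20 s[j]='b': π[20]=0 (border '')
j=21 s[j]='a': π[21]=1 (border 'a')
j=22 s[j]='a': π[22]=2 (border 'aa')
j=23 s[j]='b': k: 2→1→0; π[23]=0 (border '')
j=24 s[j]='b': π[24]=0 (border '')
j=25 s[j]='b': π[25]=0 (border '')
j=26 s[j]='a': π[26]=1 (border 'a')
j=27 s[j]='a': π[27]=2 (border 'aa')
j=28 s[j]='a': π[28]=3 (border 'aaa')
j=29 s[j]='a': k: 3→2; π[29]=3 (border 'aaa')
j=30 s[j]='b': π[30]=4 (border 'aaab')
j=31 s[j]='b': π[31]=5 (border 'aaabb')
j=32 s[j]='a': k: 5→0; π[32]=1 (border 'a')
j=33 s[j]='b': k: 1→0; π[33]=0 (border '')
j=34 s[j]='b': π[34]=0 (border '')

[0, 1, 2, 0, 0, 0, 1, 2, 3, 3, 4, 5, 6, 0, 1, 0, 1, 2, 0, 0, 0, 1, 2, 0, 0, 0, 1, 2, 3, 3, 4, 5, 1, 0, 0]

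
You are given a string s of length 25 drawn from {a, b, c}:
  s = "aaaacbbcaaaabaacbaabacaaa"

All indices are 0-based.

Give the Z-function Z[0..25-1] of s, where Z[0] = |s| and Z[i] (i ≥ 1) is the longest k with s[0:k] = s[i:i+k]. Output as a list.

[25, 3, 2, 1, 0, 0, 0, 0, 4, 3, 2, 1, 0, 2, 1, 0, 0, 2, 1, 0, 1, 0, 3, 2, 1]

Z[0]=25
i=1: outside box; Z[1]=3 grow→box=[1,4)
i=2: min(r-i=2, Z[1]=3)=2; Z[2]=2
i=3: min(r-i=1, Z[2]=2)=1; Z[3]=1
i=4: outside box; Z[4]=0
i=5: outside box; Z[5]=0
i=6: outside box; Z[6]=0
i=7: outside box; Z[7]=0
i=8: outside box; Z[8]=4 grow→box=[8,12)
i=9: min(r-i=3, Z[1]=3)=3; Z[9]=3
i=10: min(r-i=2, Z[2]=2)=2; Z[10]=2
i=11: min(r-i=1, Z[3]=1)=1; Z[11]=1
i=12: outside box; Z[12]=0
i=13: outside box; Z[13]=2 grow→box=[13,15)
i=14: min(r-i=1, Z[1]=3)=1; Z[14]=1
i=15: outside box; Z[15]=0
i=16: outside box; Z[16]=0
i=17: outside box; Z[17]=2 grow→box=[17,19)
i=18: min(r-i=1, Z[1]=3)=1; Z[18]=1
i=19: outside box; Z[19]=0
i=20: outside box; Z[20]=1 grow→box=[20,21)
i=21: outside box; Z[21]=0
i=22: outside box; Z[22]=3 grow→box=[22,25)
i=23: min(r-i=2, Z[1]=3)=2; Z[23]=2
i=24: min(r-i=1, Z[2]=2)=1; Z[24]=1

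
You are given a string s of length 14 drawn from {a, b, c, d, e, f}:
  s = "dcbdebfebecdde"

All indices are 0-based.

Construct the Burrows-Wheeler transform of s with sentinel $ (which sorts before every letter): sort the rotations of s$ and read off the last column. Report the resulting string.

eceede$cdbdfdbb

rank  rotation         last
    0  $dcbdebfebecdde  e
    1  bdebfebecdde$dc  c
    2  becdde$dcbdebfe  e
    3  bfebecdde$dcbde  e
    4  cbdebfebecdde$d  d
    5  cdde$dcbdebfebe  e
    6  dcbdebfebecdde$  $
    7  dde$dcbdebfebec  c
    8  de$dcbdebfebecd  d
    9  debfebecdde$dcb  b
   10  e$dcbdebfebecdd  d
   11  ebecdde$dcbdebf  f
   12  ebfebecdde$dcbd  d
   13  ecdde$dcbdebfeb  b
   14  febecdde$dcbdeb  b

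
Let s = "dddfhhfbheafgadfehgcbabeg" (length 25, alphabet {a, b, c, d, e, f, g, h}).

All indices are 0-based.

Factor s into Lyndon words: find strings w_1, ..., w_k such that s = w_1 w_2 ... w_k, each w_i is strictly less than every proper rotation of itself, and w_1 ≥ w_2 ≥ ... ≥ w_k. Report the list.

["dddfhhf", "bhe", "afg", "adfehgcb", "abeg"]

emit factor 1: 'dddfhhf' (i=0, period=7)
emit factor 2: 'bhe' (i=7, period=3)
emit factor 3: 'afg' (i=10, period=3)
emit factor 4: 'adfehgcb' (i=13, period=8)
emit factor 5: 'abeg' (i=21, period=4)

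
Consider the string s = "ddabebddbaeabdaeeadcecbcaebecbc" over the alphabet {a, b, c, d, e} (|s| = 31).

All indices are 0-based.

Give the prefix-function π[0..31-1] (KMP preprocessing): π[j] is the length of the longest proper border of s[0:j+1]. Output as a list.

π[0] = 0
j=1 s[j]='d': π[1]=1 (border 'd')
j=2 s[j]='a': k: 1→0; π[2]=0 (border '')
j=3 s[j]='b': π[3]=0 (border '')
j=4 s[j]='e': π[4]=0 (border '')
j=5 s[j]='b': π[5]=0 (border '')
j=6 s[j]='d': π[6]=1 (border 'd')
j=7 s[j]='d': π[7]=2 (border 'dd')
j=8 s[j]='b': k: 2→1→0; π[8]=0 (border '')
j=9 s[j]='a': π[9]=0 (border '')
j=10 s[j]='e': π[10]=0 (border '')
j=11 s[j]='a': π[11]=0 (border '')
j=12 s[j]='b': π[12]=0 (border '')
j=13 s[j]='d': π[13]=1 (border 'd')
j=14 s[j]='a': k: 1→0; π[14]=0 (border '')
j=15 s[j]='e': π[15]=0 (border '')
j=16 s[j]='e': π[16]=0 (border '')
j=17 s[j]='a': π[17]=0 (border '')
j=18 s[j]='d': π[18]=1 (border 'd')
j=19 s[j]='c': k: 1→0; π[19]=0 (border '')
j=20 s[j]='e': π[20]=0 (border '')
j=21 s[j]='c': π[21]=0 (border '')
j=22 s[j]='b': π[22]=0 (border '')
j=23 s[j]='c': π[23]=0 (border '')
j=24 s[j]='a': π[24]=0 (border '')
j=25 s[j]='e': π[25]=0 (border '')
j=26 s[j]='b': π[26]=0 (border '')
j=27 s[j]='e': π[27]=0 (border '')
j=28 s[j]='c': π[28]=0 (border '')
j=29 s[j]='b': π[29]=0 (border '')
j=30 s[j]='c': π[30]=0 (border '')

[0, 1, 0, 0, 0, 0, 1, 2, 0, 0, 0, 0, 0, 1, 0, 0, 0, 0, 1, 0, 0, 0, 0, 0, 0, 0, 0, 0, 0, 0, 0]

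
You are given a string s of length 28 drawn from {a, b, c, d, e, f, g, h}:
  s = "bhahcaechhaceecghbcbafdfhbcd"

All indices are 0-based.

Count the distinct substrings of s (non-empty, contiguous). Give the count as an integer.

rank→(start, suffix):
  0 → (10, 'aceecghbcbafdfhbcd')
  1 → (5, 'aechhaceecghbcbafdfhbcd')
  2 → (20, 'afdfhbcd')
  3 → (2, 'ahcaechhaceecghbcbafdfhbcd')
  4 → (19, 'bafdfhbcd')
  5 → (17, 'bcbafdfhbcd')
  6 → (25, 'bcd')
  7 → (0, 'bhahcaechhaceecghbcbafdfhbcd')
  8 → (4, 'caechhaceecghbcbafdfhbcd')
  9 → (18, 'cbafdfhbcd')
  10 → (26, 'cd')
  11 → (11, 'ceecghbcbafdfhbcd')
  12 → (14, 'cghbcbafdfhbcd')
  13 → (7, 'chhaceecghbcbafdfhbcd')
  14 → (27, 'd')
  15 → (22, 'dfhbcd')
  16 → (13, 'ecghbcbafdfhbcd')
  17 → (6, 'echhaceecghbcbafdfhbcd')
  18 → (12, 'eecghbcbafdfhbcd')
  19 → (21, 'fdfhbcd')
  20 → (23, 'fhbcd')
  21 → (15, 'ghbcbafdfhbcd')
  22 → (9, 'haceecghbcbafdfhbcd')
  23 → (1, 'hahcaechhaceecghbcbafdfhbcd')
  24 → (16, 'hbcbafdfhbcd')
  25 → (24, 'hbcd')
  26 → (3, 'hcaechhaceecghbcbafdfhbcd')
  27 → (8, 'hhaceecghbcbafdfhbcd')

SA = [10, 5, 20, 2, 19, 17, 25, 0, 4, 18, 26, 11, 14, 7, 27, 22, 13, 6, 12, 21, 23, 15, 9, 1, 16, 24, 3, 8]
i: (SA[i-1],SA[i]) lcp shared
  1: (10,5) 1 'a'
  2: (5,20) 1 'a'
  3: (20,2) 1 'a'
  4: (2,19) 0 ''
  5: (19,17) 1 'b'
  6: (17,25) 2 'bc'
  7: (25,0) 1 'b'
  8: (0,4) 0 ''
  9: (4,18) 1 'c'
  10: (18,26) 1 'c'
  11: (26,11) 1 'c'
  12: (11,14) 1 'c'
  13: (14,7) 1 'c'
  14: (7,27) 0 ''
  15: (27,22) 1 'd'
  16: (22,13) 0 ''
  17: (13,6) 2 'ec'
  18: (6,12) 1 'e'
  19: (12,21) 0 ''
  20: (21,23) 1 'f'
  21: (23,15) 0 ''
  22: (15,9) 0 ''
  23: (9,1) 2 'ha'
  24: (1,16) 1 'h'
  25: (16,24) 3 'hbc'
  26: (24,3) 1 'h'
  27: (3,8) 1 'h'

n(n+1)/2 = 28·29/2 = 406
Σ LCP = 0 + 1 + 1 + 1 + 0 + 1 + 2 + 1 + 0 + 1 + 1 + 1 + 1 + 1 + 0 + 1 + 0 + 2 + 1 + 0 + 1 + 0 + 0 + 2 + 1 + 3 + 1 + 1 = 25
distinct = 406 − 25 = 381

381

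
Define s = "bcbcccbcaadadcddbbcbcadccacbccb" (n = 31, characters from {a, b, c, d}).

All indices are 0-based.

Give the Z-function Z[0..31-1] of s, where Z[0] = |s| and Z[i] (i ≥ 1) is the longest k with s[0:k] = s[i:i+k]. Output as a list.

[31, 0, 2, 0, 0, 0, 2, 0, 0, 0, 0, 0, 0, 0, 0, 0, 1, 4, 0, 2, 0, 0, 0, 0, 0, 0, 0, 2, 0, 0, 1]

Z[0]=31
i=1: outside box; Z[1]=0
i=2: outside box; Z[2]=2 extend→box=[2,4)
i=3: min(r-i=1, Z[1]=0)=0; Z[3]=0
i=4: outside box; Z[4]=0
i=5: outside box; Z[5]=0
i=6: outside box; Z[6]=2 extend→box=[6,8)
i=7: min(r-i=1, Z[1]=0)=0; Z[7]=0
i=8: outside box; Z[8]=0
i=9: outside box; Z[9]=0
i=10: outside box; Z[10]=0
i=11: outside box; Z[11]=0
i=12: outside box; Z[12]=0
i=13: outside box; Z[13]=0
i=14: outside box; Z[14]=0
i=15: outside box; Z[15]=0
i=16: outside box; Z[16]=1 extend→box=[16,17)
i=17: outside box; Z[17]=4 extend→box=[17,21)
i=18: min(r-i=3, Z[1]=0)=0; Z[18]=0
i=19: min(r-i=2, Z[2]=2)=2; Z[19]=2
i=20: min(r-i=1, Z[3]=0)=0; Z[20]=0
i=21: outside box; Z[21]=0
i=22: outside box; Z[22]=0
i=23: outside box; Z[23]=0
i=24: outside box; Z[24]=0
i=25: outside box; Z[25]=0
i=26: outside box; Z[26]=0
i=27: outside box; Z[27]=2 extend→box=[27,29)
i=28: min(r-i=1, Z[1]=0)=0; Z[28]=0
i=29: outside box; Z[29]=0
i=30: outside box; Z[30]=1 extend→box=[30,31)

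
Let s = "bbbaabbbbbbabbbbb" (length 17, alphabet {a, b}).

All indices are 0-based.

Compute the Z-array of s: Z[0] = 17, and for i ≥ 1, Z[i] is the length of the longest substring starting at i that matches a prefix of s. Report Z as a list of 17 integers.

[17, 2, 1, 0, 0, 3, 3, 3, 4, 2, 1, 0, 3, 3, 3, 2, 1]

Z[0]=17
i=1: i≥r, start 0; Z[1]=2 scan→box=[1,3)
i=2: min(r-i=1, Z[1]=2)=1; Z[2]=1
i=3: i≥r, start 0; Z[3]=0
i=4: i≥r, start 0; Z[4]=0
i=5: i≥r, start 0; Z[5]=3 scan→box=[5,8)
i=6: min(r-i=2, Z[1]=2)=2; Z[6]=3 scan→box=[6,9)
i=7: min(r-i=2, Z[1]=2)=2; Z[7]=3 scan→box=[7,10)
i=8: min(r-i=2, Z[1]=2)=2; Z[8]=4 scan→box=[8,12)
i=9: min(r-i=3, Z[1]=2)=2; Z[9]=2
i=10: min(r-i=2, Z[2]=1)=1; Z[10]=1
i=11: min(r-i=1, Z[3]=0)=0; Z[11]=0
i=12: i≥r, start 0; Z[12]=3 scan→box=[12,15)
i=13: min(r-i=2, Z[1]=2)=2; Z[13]=3 scan→box=[13,16)
i=14: min(r-i=2, Z[1]=2)=2; Z[14]=3 scan→box=[14,17)
i=15: min(r-i=2, Z[1]=2)=2; Z[15]=2
i=16: min(r-i=1, Z[2]=1)=1; Z[16]=1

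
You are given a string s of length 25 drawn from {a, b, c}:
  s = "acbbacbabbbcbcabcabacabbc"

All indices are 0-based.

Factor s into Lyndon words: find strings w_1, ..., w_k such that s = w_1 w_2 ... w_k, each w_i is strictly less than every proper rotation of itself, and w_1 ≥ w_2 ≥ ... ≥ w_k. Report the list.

emit factor 1: 'acbb' (i=0, period=4)
emit factor 2: 'acb' (i=4, period=3)
emit factor 3: 'abbbcbcabc' (i=7, period=10)
emit factor 4: 'abacabbc' (i=17, period=8)

["acbb", "acb", "abbbcbcabc", "abacabbc"]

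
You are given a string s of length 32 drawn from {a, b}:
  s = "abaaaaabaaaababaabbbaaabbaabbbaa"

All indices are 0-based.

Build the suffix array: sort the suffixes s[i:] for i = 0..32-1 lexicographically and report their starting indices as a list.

[31, 30, 2, 3, 8, 4, 9, 20, 5, 10, 21, 25, 15, 0, 6, 13, 11, 22, 26, 16, 29, 1, 7, 19, 24, 14, 12, 28, 18, 23, 27, 17]

rank | idx | suffix
   0 |  31 | a
   1 |  30 | aa
   2 |   2 | aaaaabaaaababaabbbaaabbaabbbaa
   3 |   3 | aaaabaaaababaabbbaaabbaabbbaa
   4 |   8 | aaaababaabbbaaabbaabbbaa
   5 |   4 | aaabaaaababaabbbaaabbaabbbaa
   6 |   9 | aaababaabbbaaabbaabbbaa
   7 |  20 | aaabbaabbbaa
   8 |   5 | aabaaaababaabbbaaabbaabbbaa
   9 |  10 | aababaabbbaaabbaabbbaa
  10 |  21 | aabbaabbbaa
  11 |  25 | aabbbaa
  12 |  15 | aabbbaaabbaabbbaa
  13 |   0 | abaaaaabaaaababaabbbaaabbaabbbaa
  14 |   6 | abaaaababaabbbaaabbaabbbaa
  15 |  13 | abaabbbaaabbaabbbaa
  16 |  11 | ababaabbbaaabbaabbbaa
  17 |  22 | abbaabbbaa
  18 |  26 | abbbaa
  19 |  16 | abbbaaabbaabbbaa
  20 |  29 | baa
  21 |   1 | baaaaabaaaababaabbbaaabbaabbbaa
  22 |   7 | baaaababaabbbaaabbaabbbaa
  23 |  19 | baaabbaabbbaa
  24 |  24 | baabbbaa
  25 |  14 | baabbbaaabbaabbbaa
  26 |  12 | babaabbbaaabbaabbbaa
  27 |  28 | bbaa
  28 |  18 | bbaaabbaabbbaa
  29 |  23 | bbaabbbaa
  30 |  27 | bbbaa
  31 |  17 | bbbaaabbaabbbaa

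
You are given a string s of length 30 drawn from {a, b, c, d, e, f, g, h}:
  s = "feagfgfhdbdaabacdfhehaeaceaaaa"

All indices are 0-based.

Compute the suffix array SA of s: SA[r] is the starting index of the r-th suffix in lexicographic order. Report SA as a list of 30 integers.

rank→(start, suffix):
  0 → (29, 'a')
  1 → (28, 'aa')
  2 → (27, 'aaa')
  3 → (26, 'aaaa')
  4 → (11, 'aabacdfhehaeaceaaaa')
  5 → (12, 'abacdfhehaeaceaaaa')
  6 → (14, 'acdfhehaeaceaaaa')
  7 → (23, 'aceaaaa')
  8 → (21, 'aeaceaaaa')
  9 → (2, 'agfgfhdbdaabacdfhehaeaceaaaa')
  10 → (13, 'bacdfhehaeaceaaaa')
  11 → (9, 'bdaabacdfhehaeaceaaaa')
  12 → (15, 'cdfhehaeaceaaaa')
  13 → (24, 'ceaaaa')
  14 → (10, 'daabacdfhehaeaceaaaa')
  15 → (8, 'dbdaabacdfhehaeaceaaaa')
  16 → (16, 'dfhehaeaceaaaa')
  17 → (25, 'eaaaa')
  18 → (22, 'eaceaaaa')
  19 → (1, 'eagfgfhdbdaabacdfhehaeaceaaaa')
  20 → (19, 'ehaeaceaaaa')
  21 → (0, 'feagfgfhdbdaabacdfhehaeaceaaaa')
  22 → (4, 'fgfhdbdaabacdfhehaeaceaaaa')
  23 → (6, 'fhdbdaabacdfhehaeaceaaaa')
  24 → (17, 'fhehaeaceaaaa')
  25 → (3, 'gfgfhdbdaabacdfhehaeaceaaaa')
  26 → (5, 'gfhdbdaabacdfhehaeaceaaaa')
  27 → (20, 'haeaceaaaa')
  28 → (7, 'hdbdaabacdfhehaeaceaaaa')
  29 → (18, 'hehaeaceaaaa')

[29, 28, 27, 26, 11, 12, 14, 23, 21, 2, 13, 9, 15, 24, 10, 8, 16, 25, 22, 1, 19, 0, 4, 6, 17, 3, 5, 20, 7, 18]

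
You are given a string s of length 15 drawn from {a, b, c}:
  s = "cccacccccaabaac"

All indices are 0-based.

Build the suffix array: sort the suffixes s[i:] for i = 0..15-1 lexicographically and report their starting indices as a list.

rank→(start, suffix):
  0 → (9, 'aabaac')
  1 → (12, 'aac')
  2 → (10, 'abaac')
  3 → (13, 'ac')
  4 → (3, 'acccccaabaac')
  5 → (11, 'baac')
  6 → (14, 'c')
  7 → (8, 'caabaac')
  8 → (2, 'cacccccaabaac')
  9 → (7, 'ccaabaac')
  10 → (1, 'ccacccccaabaac')
  11 → (6, 'cccaabaac')
  12 → (0, 'cccacccccaabaac')
  13 → (5, 'ccccaabaac')
  14 → (4, 'cccccaabaac')

[9, 12, 10, 13, 3, 11, 14, 8, 2, 7, 1, 6, 0, 5, 4]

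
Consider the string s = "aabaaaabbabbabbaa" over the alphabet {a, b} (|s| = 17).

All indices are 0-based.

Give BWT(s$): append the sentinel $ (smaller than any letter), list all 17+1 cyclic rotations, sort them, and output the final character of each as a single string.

aabba$aabbababbaaa

rank  rotation            last
    0  $aabaaaabbabbabbaa  a
    1  a$aabaaaabbabbabba  a
    2  aa$aabaaaabbabbabb  b
    3  aaaabbabbabbaa$aab  b
    4  aaabbabbabbaa$aaba  a
    5  aabaaaabbabbabbaa$  $
    6  aabbabbabbaa$aabaa  a
    7  abaaaabbabbabbaa$a  a
    8  abbaa$aabaaaabbabb  b
    9  abbabbaa$aabaaaabb  b
   10  abbabbabbaa$aabaaa  a
   11  baa$aabaaaabbabbab  b
   12  baaaabbabbabbaa$aa  a
   13  babbaa$aabaaaabbab  b
   14  babbabbaa$aabaaaab  b
   15  bbaa$aabaaaabbabba  a
   16  bbabbaa$aabaaaabba  a
   17  bbabbabbaa$aabaaaa  a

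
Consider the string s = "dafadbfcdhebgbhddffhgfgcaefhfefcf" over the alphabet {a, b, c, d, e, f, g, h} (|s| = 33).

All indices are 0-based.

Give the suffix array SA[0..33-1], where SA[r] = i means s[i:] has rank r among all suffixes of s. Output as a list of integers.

[3, 24, 1, 5, 11, 13, 23, 7, 31, 0, 4, 15, 16, 8, 10, 29, 25, 32, 2, 6, 30, 28, 17, 21, 26, 18, 12, 22, 20, 14, 9, 27, 19]

rank→(start, suffix):
  0 → (3, 'adbfcdhebgbhddffhgfgcaefhfefcf')
  1 → (24, 'aefhfefcf')
  2 → (1, 'afadbfcdhebgbhddffhgfgcaefhfefcf')
  3 → (5, 'bfcdhebgbhddffhgfgcaefhfefcf')
  4 → (11, 'bgbhddffhgfgcaefhfefcf')
  5 → (13, 'bhddffhgfgcaefhfefcf')
  6 → (23, 'caefhfefcf')
  7 → (7, 'cdhebgbhddffhgfgcaefhfefcf')
  8 → (31, 'cf')
  9 → (0, 'dafadbfcdhebgbhddffhgfgcaefhfefcf')
  10 → (4, 'dbfcdhebgbhddffhgfgcaefhfefcf')
  11 → (15, 'ddffhgfgcaefhfefcf')
  12 → (16, 'dffhgfgcaefhfefcf')
  13 → (8, 'dhebgbhddffhgfgcaefhfefcf')
  14 → (10, 'ebgbhddffhgfgcaefhfefcf')
  15 → (29, 'efcf')
  16 → (25, 'efhfefcf')
  17 → (32, 'f')
  18 → (2, 'fadbfcdhebgbhddffhgfgcaefhfefcf')
  19 → (6, 'fcdhebgbhddffhgfgcaefhfefcf')
  20 → (30, 'fcf')
  21 → (28, 'fefcf')
  22 → (17, 'ffhgfgcaefhfefcf')
  23 → (21, 'fgcaefhfefcf')
  24 → (26, 'fhfefcf')
  25 → (18, 'fhgfgcaefhfefcf')
  26 → (12, 'gbhddffhgfgcaefhfefcf')
  27 → (22, 'gcaefhfefcf')
  28 → (20, 'gfgcaefhfefcf')
  29 → (14, 'hddffhgfgcaefhfefcf')
  30 → (9, 'hebgbhddffhgfgcaefhfefcf')
  31 → (27, 'hfefcf')
  32 → (19, 'hgfgcaefhfefcf')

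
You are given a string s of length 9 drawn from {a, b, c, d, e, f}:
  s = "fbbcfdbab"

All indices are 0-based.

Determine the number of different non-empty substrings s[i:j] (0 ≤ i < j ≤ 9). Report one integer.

41

rank | idx | suffix
   0 |   7 | ab
   1 |   8 | b
   2 |   6 | bab
   3 |   1 | bbcfdbab
   4 |   2 | bcfdbab
   5 |   3 | cfdbab
   6 |   5 | dbab
   7 |   0 | fbbcfdbab
   8 |   4 | fdbab

SA = [7, 8, 6, 1, 2, 3, 5, 0, 4]
rank  pair      lcp
   1  s[7:],s[8:]  0  ''
   2  s[8:],s[6:]  1  'b'
   3  s[6:],s[1:]  1  'b'
   4  s[1:],s[2:]  1  'b'
   5  s[2:],s[3:]  0  ''
   6  s[3:],s[5:]  0  ''
   7  s[5:],s[0:]  0  ''
   8  s[0:],s[4:]  1  'f'

n(n+1)/2 = 9·10/2 = 45
Σ LCP = 0 + 0 + 1 + 1 + 1 + 0 + 0 + 0 + 1 = 4
distinct = 45 − 4 = 41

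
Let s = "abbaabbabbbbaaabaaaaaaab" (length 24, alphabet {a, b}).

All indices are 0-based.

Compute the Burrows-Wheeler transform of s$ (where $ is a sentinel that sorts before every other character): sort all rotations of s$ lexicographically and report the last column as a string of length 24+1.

rank  rotation                   last
    0  $abbaabbabbbbaaabaaaaaaab  b
    1  aaaaaaab$abbaabbabbbbaaab  b
    2  aaaaaab$abbaabbabbbbaaaba  a
    3  aaaaab$abbaabbabbbbaaabaa  a
    4  aaaab$abbaabbabbbbaaabaaa  a
    5  aaab$abbaabbabbbbaaabaaaa  a
    6  aaabaaaaaaab$abbaabbabbbb  b
    7  aab$abbaabbabbbbaaabaaaaa  a
    8  aabaaaaaaab$abbaabbabbbba  a
    9  aabbabbbbaaabaaaaaaab$abb  b
   10  ab$abbaabbabbbbaaabaaaaaa  a
   11  abaaaaaaab$abbaabbabbbbaa  a
   12  abbaabbabbbbaaabaaaaaaab$  $
   13  abbabbbbaaabaaaaaaab$abba  a
   14  abbbbaaabaaaaaaab$abbaabb  b
   15  b$abbaabbabbbbaaabaaaaaaa  a
   16  baaaaaaab$abbaabbabbbbaaa  a
   17  baaabaaaaaaab$abbaabbabbb  b
   18  baabbabbbbaaabaaaaaaab$ab  b
   19  babbbbaaabaaaaaaab$abbaab  b
   20  bbaaabaaaaaaab$abbaabbabb  b
   21  bbaabbabbbbaaabaaaaaaab$a  a
   22  bbabbbbaaabaaaaaaab$abbaa  a
   23  bbbaaabaaaaaaab$abbaabbab  b
   24  bbbbaaabaaaaaaab$abbaabba  a

bbaaaabaabaa$abaabbbbaaba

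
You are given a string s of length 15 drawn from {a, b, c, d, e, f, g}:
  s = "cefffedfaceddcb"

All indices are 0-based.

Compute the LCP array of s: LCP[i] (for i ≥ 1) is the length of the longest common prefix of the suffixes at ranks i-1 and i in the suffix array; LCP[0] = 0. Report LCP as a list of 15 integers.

[0, 0, 0, 1, 2, 0, 1, 1, 0, 2, 1, 0, 1, 1, 2]

rank→(start, suffix):
  0 → (8, 'aceddcb')
  1 → (14, 'b')
  2 → (13, 'cb')
  3 → (9, 'ceddcb')
  4 → (0, 'cefffedfaceddcb')
  5 → (12, 'dcb')
  6 → (11, 'ddcb')
  7 → (6, 'dfaceddcb')
  8 → (10, 'eddcb')
  9 → (5, 'edfaceddcb')
  10 → (1, 'efffedfaceddcb')
  11 → (7, 'faceddcb')
  12 → (4, 'fedfaceddcb')
  13 → (3, 'ffedfaceddcb')
  14 → (2, 'fffedfaceddcb')

SA = [8, 14, 13, 9, 0, 12, 11, 6, 10, 5, 1, 7, 4, 3, 2]
[i] adj suffixes → lcp
  [1] 8/14 → 0 ('')
  [2] 14/13 → 0 ('')
  [3] 13/9 → 1 ('c')
  [4] 9/0 → 2 ('ce')
  [5] 0/12 → 0 ('')
  [6] 12/11 → 1 ('d')
  [7] 11/6 → 1 ('d')
  [8] 6/10 → 0 ('')
  [9] 10/5 → 2 ('ed')
  [10] 5/1 → 1 ('e')
  [11] 1/7 → 0 ('')
  [12] 7/4 → 1 ('f')
  [13] 4/3 → 1 ('f')
  [14] 3/2 → 2 ('ff')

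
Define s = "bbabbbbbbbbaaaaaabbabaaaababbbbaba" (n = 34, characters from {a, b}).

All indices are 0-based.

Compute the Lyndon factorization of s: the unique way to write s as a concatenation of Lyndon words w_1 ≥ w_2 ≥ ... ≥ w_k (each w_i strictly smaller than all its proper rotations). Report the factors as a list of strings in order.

emit factor 1: 'b' (i=0, period=1)
emit factor 2: 'b' (i=1, period=1)
emit factor 3: 'abbbbbbbb' (i=2, period=9)
emit factor 4: 'aaaaaabbabaaaababbbbab' (i=11, period=22)
emit factor 5: 'a' (i=33, period=1)

["b", "b", "abbbbbbbb", "aaaaaabbabaaaababbbbab", "a"]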